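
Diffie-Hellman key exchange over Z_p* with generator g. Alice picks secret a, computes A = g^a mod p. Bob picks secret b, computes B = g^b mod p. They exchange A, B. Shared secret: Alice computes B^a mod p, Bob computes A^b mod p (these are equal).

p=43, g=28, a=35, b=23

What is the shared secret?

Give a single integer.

Answer: 7

Derivation:
A = 28^35 mod 43  (bits of 35 = 100011)
  bit 0 = 1: r = r^2 * 28 mod 43 = 1^2 * 28 = 1*28 = 28
  bit 1 = 0: r = r^2 mod 43 = 28^2 = 10
  bit 2 = 0: r = r^2 mod 43 = 10^2 = 14
  bit 3 = 0: r = r^2 mod 43 = 14^2 = 24
  bit 4 = 1: r = r^2 * 28 mod 43 = 24^2 * 28 = 17*28 = 3
  bit 5 = 1: r = r^2 * 28 mod 43 = 3^2 * 28 = 9*28 = 37
  -> A = 37
B = 28^23 mod 43  (bits of 23 = 10111)
  bit 0 = 1: r = r^2 * 28 mod 43 = 1^2 * 28 = 1*28 = 28
  bit 1 = 0: r = r^2 mod 43 = 28^2 = 10
  bit 2 = 1: r = r^2 * 28 mod 43 = 10^2 * 28 = 14*28 = 5
  bit 3 = 1: r = r^2 * 28 mod 43 = 5^2 * 28 = 25*28 = 12
  bit 4 = 1: r = r^2 * 28 mod 43 = 12^2 * 28 = 15*28 = 33
  -> B = 33
s = B^a = 33^35 mod 43  (bits of 35 = 100011)
  bit 0 = 1: r = r^2 * 33 mod 43 = 1^2 * 33 = 1*33 = 33
  bit 1 = 0: r = r^2 mod 43 = 33^2 = 14
  bit 2 = 0: r = r^2 mod 43 = 14^2 = 24
  bit 3 = 0: r = r^2 mod 43 = 24^2 = 17
  bit 4 = 1: r = r^2 * 33 mod 43 = 17^2 * 33 = 31*33 = 34
  bit 5 = 1: r = r^2 * 33 mod 43 = 34^2 * 33 = 38*33 = 7
  -> s = B^a = 7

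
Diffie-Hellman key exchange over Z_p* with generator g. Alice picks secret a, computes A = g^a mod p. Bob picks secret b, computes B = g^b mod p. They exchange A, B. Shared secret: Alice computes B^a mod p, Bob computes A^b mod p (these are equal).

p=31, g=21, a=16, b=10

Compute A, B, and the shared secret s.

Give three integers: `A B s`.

A = 21^16 mod 31  (bits of 16 = 10000)
  bit 0 = 1: r = r^2 * 21 mod 31 = 1^2 * 21 = 1*21 = 21
  bit 1 = 0: r = r^2 mod 31 = 21^2 = 7
  bit 2 = 0: r = r^2 mod 31 = 7^2 = 18
  bit 3 = 0: r = r^2 mod 31 = 18^2 = 14
  bit 4 = 0: r = r^2 mod 31 = 14^2 = 10
  -> A = 10
B = 21^10 mod 31  (bits of 10 = 1010)
  bit 0 = 1: r = r^2 * 21 mod 31 = 1^2 * 21 = 1*21 = 21
  bit 1 = 0: r = r^2 mod 31 = 21^2 = 7
  bit 2 = 1: r = r^2 * 21 mod 31 = 7^2 * 21 = 18*21 = 6
  bit 3 = 0: r = r^2 mod 31 = 6^2 = 5
  -> B = 5
s = B^a = 5^16 mod 31  (bits of 16 = 10000)
  bit 0 = 1: r = r^2 * 5 mod 31 = 1^2 * 5 = 1*5 = 5
  bit 1 = 0: r = r^2 mod 31 = 5^2 = 25
  bit 2 = 0: r = r^2 mod 31 = 25^2 = 5
  bit 3 = 0: r = r^2 mod 31 = 5^2 = 25
  bit 4 = 0: r = r^2 mod 31 = 25^2 = 5
  -> s = B^a = 5

Answer: 10 5 5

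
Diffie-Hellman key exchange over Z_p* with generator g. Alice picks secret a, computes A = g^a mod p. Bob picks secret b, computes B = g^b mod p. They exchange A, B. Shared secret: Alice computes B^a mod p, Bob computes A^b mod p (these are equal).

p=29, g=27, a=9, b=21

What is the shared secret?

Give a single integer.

Answer: 12

Derivation:
A = 27^9 mod 29  (bits of 9 = 1001)
  bit 0 = 1: r = r^2 * 27 mod 29 = 1^2 * 27 = 1*27 = 27
  bit 1 = 0: r = r^2 mod 29 = 27^2 = 4
  bit 2 = 0: r = r^2 mod 29 = 4^2 = 16
  bit 3 = 1: r = r^2 * 27 mod 29 = 16^2 * 27 = 24*27 = 10
  -> A = 10
B = 27^21 mod 29  (bits of 21 = 10101)
  bit 0 = 1: r = r^2 * 27 mod 29 = 1^2 * 27 = 1*27 = 27
  bit 1 = 0: r = r^2 mod 29 = 27^2 = 4
  bit 2 = 1: r = r^2 * 27 mod 29 = 4^2 * 27 = 16*27 = 26
  bit 3 = 0: r = r^2 mod 29 = 26^2 = 9
  bit 4 = 1: r = r^2 * 27 mod 29 = 9^2 * 27 = 23*27 = 12
  -> B = 12
s = B^a = 12^9 mod 29  (bits of 9 = 1001)
  bit 0 = 1: r = r^2 * 12 mod 29 = 1^2 * 12 = 1*12 = 12
  bit 1 = 0: r = r^2 mod 29 = 12^2 = 28
  bit 2 = 0: r = r^2 mod 29 = 28^2 = 1
  bit 3 = 1: r = r^2 * 12 mod 29 = 1^2 * 12 = 1*12 = 12
  -> s = B^a = 12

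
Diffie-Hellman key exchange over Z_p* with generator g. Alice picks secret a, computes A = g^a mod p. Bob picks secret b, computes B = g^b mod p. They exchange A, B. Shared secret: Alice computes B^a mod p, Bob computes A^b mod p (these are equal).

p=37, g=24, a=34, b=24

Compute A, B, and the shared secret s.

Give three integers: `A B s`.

Answer: 30 26 26

Derivation:
A = 24^34 mod 37  (bits of 34 = 100010)
  bit 0 = 1: r = r^2 * 24 mod 37 = 1^2 * 24 = 1*24 = 24
  bit 1 = 0: r = r^2 mod 37 = 24^2 = 21
  bit 2 = 0: r = r^2 mod 37 = 21^2 = 34
  bit 3 = 0: r = r^2 mod 37 = 34^2 = 9
  bit 4 = 1: r = r^2 * 24 mod 37 = 9^2 * 24 = 7*24 = 20
  bit 5 = 0: r = r^2 mod 37 = 20^2 = 30
  -> A = 30
B = 24^24 mod 37  (bits of 24 = 11000)
  bit 0 = 1: r = r^2 * 24 mod 37 = 1^2 * 24 = 1*24 = 24
  bit 1 = 1: r = r^2 * 24 mod 37 = 24^2 * 24 = 21*24 = 23
  bit 2 = 0: r = r^2 mod 37 = 23^2 = 11
  bit 3 = 0: r = r^2 mod 37 = 11^2 = 10
  bit 4 = 0: r = r^2 mod 37 = 10^2 = 26
  -> B = 26
s = B^a = 26^34 mod 37  (bits of 34 = 100010)
  bit 0 = 1: r = r^2 * 26 mod 37 = 1^2 * 26 = 1*26 = 26
  bit 1 = 0: r = r^2 mod 37 = 26^2 = 10
  bit 2 = 0: r = r^2 mod 37 = 10^2 = 26
  bit 3 = 0: r = r^2 mod 37 = 26^2 = 10
  bit 4 = 1: r = r^2 * 26 mod 37 = 10^2 * 26 = 26*26 = 10
  bit 5 = 0: r = r^2 mod 37 = 10^2 = 26
  -> s = B^a = 26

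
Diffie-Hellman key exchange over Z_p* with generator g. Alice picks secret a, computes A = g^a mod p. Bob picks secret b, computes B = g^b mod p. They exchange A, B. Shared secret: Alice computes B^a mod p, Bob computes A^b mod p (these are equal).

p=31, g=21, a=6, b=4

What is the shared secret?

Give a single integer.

Answer: 16

Derivation:
A = 21^6 mod 31  (bits of 6 = 110)
  bit 0 = 1: r = r^2 * 21 mod 31 = 1^2 * 21 = 1*21 = 21
  bit 1 = 1: r = r^2 * 21 mod 31 = 21^2 * 21 = 7*21 = 23
  bit 2 = 0: r = r^2 mod 31 = 23^2 = 2
  -> A = 2
B = 21^4 mod 31  (bits of 4 = 100)
  bit 0 = 1: r = r^2 * 21 mod 31 = 1^2 * 21 = 1*21 = 21
  bit 1 = 0: r = r^2 mod 31 = 21^2 = 7
  bit 2 = 0: r = r^2 mod 31 = 7^2 = 18
  -> B = 18
s = B^a = 18^6 mod 31  (bits of 6 = 110)
  bit 0 = 1: r = r^2 * 18 mod 31 = 1^2 * 18 = 1*18 = 18
  bit 1 = 1: r = r^2 * 18 mod 31 = 18^2 * 18 = 14*18 = 4
  bit 2 = 0: r = r^2 mod 31 = 4^2 = 16
  -> s = B^a = 16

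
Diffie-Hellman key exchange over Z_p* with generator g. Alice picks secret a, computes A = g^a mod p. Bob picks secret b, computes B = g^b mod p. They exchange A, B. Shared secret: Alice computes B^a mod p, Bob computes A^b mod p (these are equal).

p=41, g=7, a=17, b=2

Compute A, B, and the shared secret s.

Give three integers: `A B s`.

A = 7^17 mod 41  (bits of 17 = 10001)
  bit 0 = 1: r = r^2 * 7 mod 41 = 1^2 * 7 = 1*7 = 7
  bit 1 = 0: r = r^2 mod 41 = 7^2 = 8
  bit 2 = 0: r = r^2 mod 41 = 8^2 = 23
  bit 3 = 0: r = r^2 mod 41 = 23^2 = 37
  bit 4 = 1: r = r^2 * 7 mod 41 = 37^2 * 7 = 16*7 = 30
  -> A = 30
B = 7^2 mod 41  (bits of 2 = 10)
  bit 0 = 1: r = r^2 * 7 mod 41 = 1^2 * 7 = 1*7 = 7
  bit 1 = 0: r = r^2 mod 41 = 7^2 = 8
  -> B = 8
s = B^a = 8^17 mod 41  (bits of 17 = 10001)
  bit 0 = 1: r = r^2 * 8 mod 41 = 1^2 * 8 = 1*8 = 8
  bit 1 = 0: r = r^2 mod 41 = 8^2 = 23
  bit 2 = 0: r = r^2 mod 41 = 23^2 = 37
  bit 3 = 0: r = r^2 mod 41 = 37^2 = 16
  bit 4 = 1: r = r^2 * 8 mod 41 = 16^2 * 8 = 10*8 = 39
  -> s = B^a = 39

Answer: 30 8 39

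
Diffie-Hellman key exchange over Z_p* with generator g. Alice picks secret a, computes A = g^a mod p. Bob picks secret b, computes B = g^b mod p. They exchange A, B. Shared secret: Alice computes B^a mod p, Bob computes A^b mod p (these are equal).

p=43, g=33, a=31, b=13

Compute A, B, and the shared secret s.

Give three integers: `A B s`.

Answer: 20 5 19

Derivation:
A = 33^31 mod 43  (bits of 31 = 11111)
  bit 0 = 1: r = r^2 * 33 mod 43 = 1^2 * 33 = 1*33 = 33
  bit 1 = 1: r = r^2 * 33 mod 43 = 33^2 * 33 = 14*33 = 32
  bit 2 = 1: r = r^2 * 33 mod 43 = 32^2 * 33 = 35*33 = 37
  bit 3 = 1: r = r^2 * 33 mod 43 = 37^2 * 33 = 36*33 = 27
  bit 4 = 1: r = r^2 * 33 mod 43 = 27^2 * 33 = 41*33 = 20
  -> A = 20
B = 33^13 mod 43  (bits of 13 = 1101)
  bit 0 = 1: r = r^2 * 33 mod 43 = 1^2 * 33 = 1*33 = 33
  bit 1 = 1: r = r^2 * 33 mod 43 = 33^2 * 33 = 14*33 = 32
  bit 2 = 0: r = r^2 mod 43 = 32^2 = 35
  bit 3 = 1: r = r^2 * 33 mod 43 = 35^2 * 33 = 21*33 = 5
  -> B = 5
s = B^a = 5^31 mod 43  (bits of 31 = 11111)
  bit 0 = 1: r = r^2 * 5 mod 43 = 1^2 * 5 = 1*5 = 5
  bit 1 = 1: r = r^2 * 5 mod 43 = 5^2 * 5 = 25*5 = 39
  bit 2 = 1: r = r^2 * 5 mod 43 = 39^2 * 5 = 16*5 = 37
  bit 3 = 1: r = r^2 * 5 mod 43 = 37^2 * 5 = 36*5 = 8
  bit 4 = 1: r = r^2 * 5 mod 43 = 8^2 * 5 = 21*5 = 19
  -> s = B^a = 19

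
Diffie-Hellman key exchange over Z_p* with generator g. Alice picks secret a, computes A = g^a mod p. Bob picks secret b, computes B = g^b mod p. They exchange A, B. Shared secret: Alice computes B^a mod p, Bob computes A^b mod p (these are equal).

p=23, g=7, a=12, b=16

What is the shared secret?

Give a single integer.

Answer: 6

Derivation:
A = 7^12 mod 23  (bits of 12 = 1100)
  bit 0 = 1: r = r^2 * 7 mod 23 = 1^2 * 7 = 1*7 = 7
  bit 1 = 1: r = r^2 * 7 mod 23 = 7^2 * 7 = 3*7 = 21
  bit 2 = 0: r = r^2 mod 23 = 21^2 = 4
  bit 3 = 0: r = r^2 mod 23 = 4^2 = 16
  -> A = 16
B = 7^16 mod 23  (bits of 16 = 10000)
  bit 0 = 1: r = r^2 * 7 mod 23 = 1^2 * 7 = 1*7 = 7
  bit 1 = 0: r = r^2 mod 23 = 7^2 = 3
  bit 2 = 0: r = r^2 mod 23 = 3^2 = 9
  bit 3 = 0: r = r^2 mod 23 = 9^2 = 12
  bit 4 = 0: r = r^2 mod 23 = 12^2 = 6
  -> B = 6
s = B^a = 6^12 mod 23  (bits of 12 = 1100)
  bit 0 = 1: r = r^2 * 6 mod 23 = 1^2 * 6 = 1*6 = 6
  bit 1 = 1: r = r^2 * 6 mod 23 = 6^2 * 6 = 13*6 = 9
  bit 2 = 0: r = r^2 mod 23 = 9^2 = 12
  bit 3 = 0: r = r^2 mod 23 = 12^2 = 6
  -> s = B^a = 6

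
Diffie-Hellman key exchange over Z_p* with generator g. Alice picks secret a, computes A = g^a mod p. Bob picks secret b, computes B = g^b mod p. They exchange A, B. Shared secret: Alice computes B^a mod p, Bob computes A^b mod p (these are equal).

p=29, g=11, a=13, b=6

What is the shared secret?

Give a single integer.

Answer: 13

Derivation:
A = 11^13 mod 29  (bits of 13 = 1101)
  bit 0 = 1: r = r^2 * 11 mod 29 = 1^2 * 11 = 1*11 = 11
  bit 1 = 1: r = r^2 * 11 mod 29 = 11^2 * 11 = 5*11 = 26
  bit 2 = 0: r = r^2 mod 29 = 26^2 = 9
  bit 3 = 1: r = r^2 * 11 mod 29 = 9^2 * 11 = 23*11 = 21
  -> A = 21
B = 11^6 mod 29  (bits of 6 = 110)
  bit 0 = 1: r = r^2 * 11 mod 29 = 1^2 * 11 = 1*11 = 11
  bit 1 = 1: r = r^2 * 11 mod 29 = 11^2 * 11 = 5*11 = 26
  bit 2 = 0: r = r^2 mod 29 = 26^2 = 9
  -> B = 9
s = B^a = 9^13 mod 29  (bits of 13 = 1101)
  bit 0 = 1: r = r^2 * 9 mod 29 = 1^2 * 9 = 1*9 = 9
  bit 1 = 1: r = r^2 * 9 mod 29 = 9^2 * 9 = 23*9 = 4
  bit 2 = 0: r = r^2 mod 29 = 4^2 = 16
  bit 3 = 1: r = r^2 * 9 mod 29 = 16^2 * 9 = 24*9 = 13
  -> s = B^a = 13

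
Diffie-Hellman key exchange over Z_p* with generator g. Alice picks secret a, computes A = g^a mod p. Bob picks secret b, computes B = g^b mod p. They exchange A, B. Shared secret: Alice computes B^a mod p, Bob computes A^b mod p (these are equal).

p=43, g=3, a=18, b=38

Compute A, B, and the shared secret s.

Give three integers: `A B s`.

Answer: 35 17 4

Derivation:
A = 3^18 mod 43  (bits of 18 = 10010)
  bit 0 = 1: r = r^2 * 3 mod 43 = 1^2 * 3 = 1*3 = 3
  bit 1 = 0: r = r^2 mod 43 = 3^2 = 9
  bit 2 = 0: r = r^2 mod 43 = 9^2 = 38
  bit 3 = 1: r = r^2 * 3 mod 43 = 38^2 * 3 = 25*3 = 32
  bit 4 = 0: r = r^2 mod 43 = 32^2 = 35
  -> A = 35
B = 3^38 mod 43  (bits of 38 = 100110)
  bit 0 = 1: r = r^2 * 3 mod 43 = 1^2 * 3 = 1*3 = 3
  bit 1 = 0: r = r^2 mod 43 = 3^2 = 9
  bit 2 = 0: r = r^2 mod 43 = 9^2 = 38
  bit 3 = 1: r = r^2 * 3 mod 43 = 38^2 * 3 = 25*3 = 32
  bit 4 = 1: r = r^2 * 3 mod 43 = 32^2 * 3 = 35*3 = 19
  bit 5 = 0: r = r^2 mod 43 = 19^2 = 17
  -> B = 17
s = B^a = 17^18 mod 43  (bits of 18 = 10010)
  bit 0 = 1: r = r^2 * 17 mod 43 = 1^2 * 17 = 1*17 = 17
  bit 1 = 0: r = r^2 mod 43 = 17^2 = 31
  bit 2 = 0: r = r^2 mod 43 = 31^2 = 15
  bit 3 = 1: r = r^2 * 17 mod 43 = 15^2 * 17 = 10*17 = 41
  bit 4 = 0: r = r^2 mod 43 = 41^2 = 4
  -> s = B^a = 4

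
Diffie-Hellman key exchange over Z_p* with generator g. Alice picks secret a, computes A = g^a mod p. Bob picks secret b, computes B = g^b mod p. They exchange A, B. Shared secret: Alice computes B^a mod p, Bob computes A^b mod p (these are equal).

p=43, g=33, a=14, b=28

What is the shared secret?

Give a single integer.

Answer: 36

Derivation:
A = 33^14 mod 43  (bits of 14 = 1110)
  bit 0 = 1: r = r^2 * 33 mod 43 = 1^2 * 33 = 1*33 = 33
  bit 1 = 1: r = r^2 * 33 mod 43 = 33^2 * 33 = 14*33 = 32
  bit 2 = 1: r = r^2 * 33 mod 43 = 32^2 * 33 = 35*33 = 37
  bit 3 = 0: r = r^2 mod 43 = 37^2 = 36
  -> A = 36
B = 33^28 mod 43  (bits of 28 = 11100)
  bit 0 = 1: r = r^2 * 33 mod 43 = 1^2 * 33 = 1*33 = 33
  bit 1 = 1: r = r^2 * 33 mod 43 = 33^2 * 33 = 14*33 = 32
  bit 2 = 1: r = r^2 * 33 mod 43 = 32^2 * 33 = 35*33 = 37
  bit 3 = 0: r = r^2 mod 43 = 37^2 = 36
  bit 4 = 0: r = r^2 mod 43 = 36^2 = 6
  -> B = 6
s = B^a = 6^14 mod 43  (bits of 14 = 1110)
  bit 0 = 1: r = r^2 * 6 mod 43 = 1^2 * 6 = 1*6 = 6
  bit 1 = 1: r = r^2 * 6 mod 43 = 6^2 * 6 = 36*6 = 1
  bit 2 = 1: r = r^2 * 6 mod 43 = 1^2 * 6 = 1*6 = 6
  bit 3 = 0: r = r^2 mod 43 = 6^2 = 36
  -> s = B^a = 36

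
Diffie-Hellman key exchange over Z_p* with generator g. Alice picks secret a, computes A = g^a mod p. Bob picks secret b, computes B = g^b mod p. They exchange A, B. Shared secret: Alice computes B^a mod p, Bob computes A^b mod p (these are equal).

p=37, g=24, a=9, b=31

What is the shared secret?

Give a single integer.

A = 24^9 mod 37  (bits of 9 = 1001)
  bit 0 = 1: r = r^2 * 24 mod 37 = 1^2 * 24 = 1*24 = 24
  bit 1 = 0: r = r^2 mod 37 = 24^2 = 21
  bit 2 = 0: r = r^2 mod 37 = 21^2 = 34
  bit 3 = 1: r = r^2 * 24 mod 37 = 34^2 * 24 = 9*24 = 31
  -> A = 31
B = 24^31 mod 37  (bits of 31 = 11111)
  bit 0 = 1: r = r^2 * 24 mod 37 = 1^2 * 24 = 1*24 = 24
  bit 1 = 1: r = r^2 * 24 mod 37 = 24^2 * 24 = 21*24 = 23
  bit 2 = 1: r = r^2 * 24 mod 37 = 23^2 * 24 = 11*24 = 5
  bit 3 = 1: r = r^2 * 24 mod 37 = 5^2 * 24 = 25*24 = 8
  bit 4 = 1: r = r^2 * 24 mod 37 = 8^2 * 24 = 27*24 = 19
  -> B = 19
s = B^a = 19^9 mod 37  (bits of 9 = 1001)
  bit 0 = 1: r = r^2 * 19 mod 37 = 1^2 * 19 = 1*19 = 19
  bit 1 = 0: r = r^2 mod 37 = 19^2 = 28
  bit 2 = 0: r = r^2 mod 37 = 28^2 = 7
  bit 3 = 1: r = r^2 * 19 mod 37 = 7^2 * 19 = 12*19 = 6
  -> s = B^a = 6

Answer: 6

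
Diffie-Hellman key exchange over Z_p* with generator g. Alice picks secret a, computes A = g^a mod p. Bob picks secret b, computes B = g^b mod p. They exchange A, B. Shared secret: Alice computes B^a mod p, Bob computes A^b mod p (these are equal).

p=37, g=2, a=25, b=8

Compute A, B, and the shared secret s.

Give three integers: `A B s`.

A = 2^25 mod 37  (bits of 25 = 11001)
  bit 0 = 1: r = r^2 * 2 mod 37 = 1^2 * 2 = 1*2 = 2
  bit 1 = 1: r = r^2 * 2 mod 37 = 2^2 * 2 = 4*2 = 8
  bit 2 = 0: r = r^2 mod 37 = 8^2 = 27
  bit 3 = 0: r = r^2 mod 37 = 27^2 = 26
  bit 4 = 1: r = r^2 * 2 mod 37 = 26^2 * 2 = 10*2 = 20
  -> A = 20
B = 2^8 mod 37  (bits of 8 = 1000)
  bit 0 = 1: r = r^2 * 2 mod 37 = 1^2 * 2 = 1*2 = 2
  bit 1 = 0: r = r^2 mod 37 = 2^2 = 4
  bit 2 = 0: r = r^2 mod 37 = 4^2 = 16
  bit 3 = 0: r = r^2 mod 37 = 16^2 = 34
  -> B = 34
s = B^a = 34^25 mod 37  (bits of 25 = 11001)
  bit 0 = 1: r = r^2 * 34 mod 37 = 1^2 * 34 = 1*34 = 34
  bit 1 = 1: r = r^2 * 34 mod 37 = 34^2 * 34 = 9*34 = 10
  bit 2 = 0: r = r^2 mod 37 = 10^2 = 26
  bit 3 = 0: r = r^2 mod 37 = 26^2 = 10
  bit 4 = 1: r = r^2 * 34 mod 37 = 10^2 * 34 = 26*34 = 33
  -> s = B^a = 33

Answer: 20 34 33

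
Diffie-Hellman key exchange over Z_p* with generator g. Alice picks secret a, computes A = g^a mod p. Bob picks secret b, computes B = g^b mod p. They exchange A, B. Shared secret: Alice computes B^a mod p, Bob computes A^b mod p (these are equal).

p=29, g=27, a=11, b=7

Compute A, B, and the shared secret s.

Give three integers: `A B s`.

A = 27^11 mod 29  (bits of 11 = 1011)
  bit 0 = 1: r = r^2 * 27 mod 29 = 1^2 * 27 = 1*27 = 27
  bit 1 = 0: r = r^2 mod 29 = 27^2 = 4
  bit 2 = 1: r = r^2 * 27 mod 29 = 4^2 * 27 = 16*27 = 26
  bit 3 = 1: r = r^2 * 27 mod 29 = 26^2 * 27 = 9*27 = 11
  -> A = 11
B = 27^7 mod 29  (bits of 7 = 111)
  bit 0 = 1: r = r^2 * 27 mod 29 = 1^2 * 27 = 1*27 = 27
  bit 1 = 1: r = r^2 * 27 mod 29 = 27^2 * 27 = 4*27 = 21
  bit 2 = 1: r = r^2 * 27 mod 29 = 21^2 * 27 = 6*27 = 17
  -> B = 17
s = B^a = 17^11 mod 29  (bits of 11 = 1011)
  bit 0 = 1: r = r^2 * 17 mod 29 = 1^2 * 17 = 1*17 = 17
  bit 1 = 0: r = r^2 mod 29 = 17^2 = 28
  bit 2 = 1: r = r^2 * 17 mod 29 = 28^2 * 17 = 1*17 = 17
  bit 3 = 1: r = r^2 * 17 mod 29 = 17^2 * 17 = 28*17 = 12
  -> s = B^a = 12

Answer: 11 17 12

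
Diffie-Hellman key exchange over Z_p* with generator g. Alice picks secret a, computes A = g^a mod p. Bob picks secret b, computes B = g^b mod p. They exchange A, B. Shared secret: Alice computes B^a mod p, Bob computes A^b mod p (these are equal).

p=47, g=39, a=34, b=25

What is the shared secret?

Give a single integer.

A = 39^34 mod 47  (bits of 34 = 100010)
  bit 0 = 1: r = r^2 * 39 mod 47 = 1^2 * 39 = 1*39 = 39
  bit 1 = 0: r = r^2 mod 47 = 39^2 = 17
  bit 2 = 0: r = r^2 mod 47 = 17^2 = 7
  bit 3 = 0: r = r^2 mod 47 = 7^2 = 2
  bit 4 = 1: r = r^2 * 39 mod 47 = 2^2 * 39 = 4*39 = 15
  bit 5 = 0: r = r^2 mod 47 = 15^2 = 37
  -> A = 37
B = 39^25 mod 47  (bits of 25 = 11001)
  bit 0 = 1: r = r^2 * 39 mod 47 = 1^2 * 39 = 1*39 = 39
  bit 1 = 1: r = r^2 * 39 mod 47 = 39^2 * 39 = 17*39 = 5
  bit 2 = 0: r = r^2 mod 47 = 5^2 = 25
  bit 3 = 0: r = r^2 mod 47 = 25^2 = 14
  bit 4 = 1: r = r^2 * 39 mod 47 = 14^2 * 39 = 8*39 = 30
  -> B = 30
s = B^a = 30^34 mod 47  (bits of 34 = 100010)
  bit 0 = 1: r = r^2 * 30 mod 47 = 1^2 * 30 = 1*30 = 30
  bit 1 = 0: r = r^2 mod 47 = 30^2 = 7
  bit 2 = 0: r = r^2 mod 47 = 7^2 = 2
  bit 3 = 0: r = r^2 mod 47 = 2^2 = 4
  bit 4 = 1: r = r^2 * 30 mod 47 = 4^2 * 30 = 16*30 = 10
  bit 5 = 0: r = r^2 mod 47 = 10^2 = 6
  -> s = B^a = 6

Answer: 6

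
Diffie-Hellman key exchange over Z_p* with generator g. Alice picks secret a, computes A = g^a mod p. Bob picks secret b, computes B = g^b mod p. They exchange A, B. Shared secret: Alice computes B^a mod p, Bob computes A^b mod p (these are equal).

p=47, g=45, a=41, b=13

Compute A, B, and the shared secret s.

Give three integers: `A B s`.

Answer: 22 33 31

Derivation:
A = 45^41 mod 47  (bits of 41 = 101001)
  bit 0 = 1: r = r^2 * 45 mod 47 = 1^2 * 45 = 1*45 = 45
  bit 1 = 0: r = r^2 mod 47 = 45^2 = 4
  bit 2 = 1: r = r^2 * 45 mod 47 = 4^2 * 45 = 16*45 = 15
  bit 3 = 0: r = r^2 mod 47 = 15^2 = 37
  bit 4 = 0: r = r^2 mod 47 = 37^2 = 6
  bit 5 = 1: r = r^2 * 45 mod 47 = 6^2 * 45 = 36*45 = 22
  -> A = 22
B = 45^13 mod 47  (bits of 13 = 1101)
  bit 0 = 1: r = r^2 * 45 mod 47 = 1^2 * 45 = 1*45 = 45
  bit 1 = 1: r = r^2 * 45 mod 47 = 45^2 * 45 = 4*45 = 39
  bit 2 = 0: r = r^2 mod 47 = 39^2 = 17
  bit 3 = 1: r = r^2 * 45 mod 47 = 17^2 * 45 = 7*45 = 33
  -> B = 33
s = B^a = 33^41 mod 47  (bits of 41 = 101001)
  bit 0 = 1: r = r^2 * 33 mod 47 = 1^2 * 33 = 1*33 = 33
  bit 1 = 0: r = r^2 mod 47 = 33^2 = 8
  bit 2 = 1: r = r^2 * 33 mod 47 = 8^2 * 33 = 17*33 = 44
  bit 3 = 0: r = r^2 mod 47 = 44^2 = 9
  bit 4 = 0: r = r^2 mod 47 = 9^2 = 34
  bit 5 = 1: r = r^2 * 33 mod 47 = 34^2 * 33 = 28*33 = 31
  -> s = B^a = 31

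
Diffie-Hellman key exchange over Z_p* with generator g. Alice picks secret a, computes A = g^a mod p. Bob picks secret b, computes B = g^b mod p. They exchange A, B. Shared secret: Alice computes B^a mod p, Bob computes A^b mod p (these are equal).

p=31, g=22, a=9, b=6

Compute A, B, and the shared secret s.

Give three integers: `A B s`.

Answer: 27 8 4

Derivation:
A = 22^9 mod 31  (bits of 9 = 1001)
  bit 0 = 1: r = r^2 * 22 mod 31 = 1^2 * 22 = 1*22 = 22
  bit 1 = 0: r = r^2 mod 31 = 22^2 = 19
  bit 2 = 0: r = r^2 mod 31 = 19^2 = 20
  bit 3 = 1: r = r^2 * 22 mod 31 = 20^2 * 22 = 28*22 = 27
  -> A = 27
B = 22^6 mod 31  (bits of 6 = 110)
  bit 0 = 1: r = r^2 * 22 mod 31 = 1^2 * 22 = 1*22 = 22
  bit 1 = 1: r = r^2 * 22 mod 31 = 22^2 * 22 = 19*22 = 15
  bit 2 = 0: r = r^2 mod 31 = 15^2 = 8
  -> B = 8
s = B^a = 8^9 mod 31  (bits of 9 = 1001)
  bit 0 = 1: r = r^2 * 8 mod 31 = 1^2 * 8 = 1*8 = 8
  bit 1 = 0: r = r^2 mod 31 = 8^2 = 2
  bit 2 = 0: r = r^2 mod 31 = 2^2 = 4
  bit 3 = 1: r = r^2 * 8 mod 31 = 4^2 * 8 = 16*8 = 4
  -> s = B^a = 4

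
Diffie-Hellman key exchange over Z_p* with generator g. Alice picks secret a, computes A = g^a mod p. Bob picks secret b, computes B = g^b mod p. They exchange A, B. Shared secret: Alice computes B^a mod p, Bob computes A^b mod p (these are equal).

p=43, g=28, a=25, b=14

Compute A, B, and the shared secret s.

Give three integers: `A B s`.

A = 28^25 mod 43  (bits of 25 = 11001)
  bit 0 = 1: r = r^2 * 28 mod 43 = 1^2 * 28 = 1*28 = 28
  bit 1 = 1: r = r^2 * 28 mod 43 = 28^2 * 28 = 10*28 = 22
  bit 2 = 0: r = r^2 mod 43 = 22^2 = 11
  bit 3 = 0: r = r^2 mod 43 = 11^2 = 35
  bit 4 = 1: r = r^2 * 28 mod 43 = 35^2 * 28 = 21*28 = 29
  -> A = 29
B = 28^14 mod 43  (bits of 14 = 1110)
  bit 0 = 1: r = r^2 * 28 mod 43 = 1^2 * 28 = 1*28 = 28
  bit 1 = 1: r = r^2 * 28 mod 43 = 28^2 * 28 = 10*28 = 22
  bit 2 = 1: r = r^2 * 28 mod 43 = 22^2 * 28 = 11*28 = 7
  bit 3 = 0: r = r^2 mod 43 = 7^2 = 6
  -> B = 6
s = B^a = 6^25 mod 43  (bits of 25 = 11001)
  bit 0 = 1: r = r^2 * 6 mod 43 = 1^2 * 6 = 1*6 = 6
  bit 1 = 1: r = r^2 * 6 mod 43 = 6^2 * 6 = 36*6 = 1
  bit 2 = 0: r = r^2 mod 43 = 1^2 = 1
  bit 3 = 0: r = r^2 mod 43 = 1^2 = 1
  bit 4 = 1: r = r^2 * 6 mod 43 = 1^2 * 6 = 1*6 = 6
  -> s = B^a = 6

Answer: 29 6 6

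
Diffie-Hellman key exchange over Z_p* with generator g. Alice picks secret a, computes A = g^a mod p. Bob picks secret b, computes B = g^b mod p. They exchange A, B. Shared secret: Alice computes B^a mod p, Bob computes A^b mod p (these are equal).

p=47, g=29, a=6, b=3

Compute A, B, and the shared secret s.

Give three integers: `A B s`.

A = 29^6 mod 47  (bits of 6 = 110)
  bit 0 = 1: r = r^2 * 29 mod 47 = 1^2 * 29 = 1*29 = 29
  bit 1 = 1: r = r^2 * 29 mod 47 = 29^2 * 29 = 42*29 = 43
  bit 2 = 0: r = r^2 mod 47 = 43^2 = 16
  -> A = 16
B = 29^3 mod 47  (bits of 3 = 11)
  bit 0 = 1: r = r^2 * 29 mod 47 = 1^2 * 29 = 1*29 = 29
  bit 1 = 1: r = r^2 * 29 mod 47 = 29^2 * 29 = 42*29 = 43
  -> B = 43
s = B^a = 43^6 mod 47  (bits of 6 = 110)
  bit 0 = 1: r = r^2 * 43 mod 47 = 1^2 * 43 = 1*43 = 43
  bit 1 = 1: r = r^2 * 43 mod 47 = 43^2 * 43 = 16*43 = 30
  bit 2 = 0: r = r^2 mod 47 = 30^2 = 7
  -> s = B^a = 7

Answer: 16 43 7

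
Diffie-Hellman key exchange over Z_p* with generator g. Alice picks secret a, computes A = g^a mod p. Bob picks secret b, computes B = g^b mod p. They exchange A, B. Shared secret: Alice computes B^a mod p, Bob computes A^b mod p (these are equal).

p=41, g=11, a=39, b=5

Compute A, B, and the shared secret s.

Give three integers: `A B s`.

Answer: 15 3 14

Derivation:
A = 11^39 mod 41  (bits of 39 = 100111)
  bit 0 = 1: r = r^2 * 11 mod 41 = 1^2 * 11 = 1*11 = 11
  bit 1 = 0: r = r^2 mod 41 = 11^2 = 39
  bit 2 = 0: r = r^2 mod 41 = 39^2 = 4
  bit 3 = 1: r = r^2 * 11 mod 41 = 4^2 * 11 = 16*11 = 12
  bit 4 = 1: r = r^2 * 11 mod 41 = 12^2 * 11 = 21*11 = 26
  bit 5 = 1: r = r^2 * 11 mod 41 = 26^2 * 11 = 20*11 = 15
  -> A = 15
B = 11^5 mod 41  (bits of 5 = 101)
  bit 0 = 1: r = r^2 * 11 mod 41 = 1^2 * 11 = 1*11 = 11
  bit 1 = 0: r = r^2 mod 41 = 11^2 = 39
  bit 2 = 1: r = r^2 * 11 mod 41 = 39^2 * 11 = 4*11 = 3
  -> B = 3
s = B^a = 3^39 mod 41  (bits of 39 = 100111)
  bit 0 = 1: r = r^2 * 3 mod 41 = 1^2 * 3 = 1*3 = 3
  bit 1 = 0: r = r^2 mod 41 = 3^2 = 9
  bit 2 = 0: r = r^2 mod 41 = 9^2 = 40
  bit 3 = 1: r = r^2 * 3 mod 41 = 40^2 * 3 = 1*3 = 3
  bit 4 = 1: r = r^2 * 3 mod 41 = 3^2 * 3 = 9*3 = 27
  bit 5 = 1: r = r^2 * 3 mod 41 = 27^2 * 3 = 32*3 = 14
  -> s = B^a = 14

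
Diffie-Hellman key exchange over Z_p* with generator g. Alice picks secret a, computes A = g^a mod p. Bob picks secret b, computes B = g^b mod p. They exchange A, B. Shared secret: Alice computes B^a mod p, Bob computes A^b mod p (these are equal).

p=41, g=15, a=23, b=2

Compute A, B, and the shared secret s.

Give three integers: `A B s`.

Answer: 28 20 5

Derivation:
A = 15^23 mod 41  (bits of 23 = 10111)
  bit 0 = 1: r = r^2 * 15 mod 41 = 1^2 * 15 = 1*15 = 15
  bit 1 = 0: r = r^2 mod 41 = 15^2 = 20
  bit 2 = 1: r = r^2 * 15 mod 41 = 20^2 * 15 = 31*15 = 14
  bit 3 = 1: r = r^2 * 15 mod 41 = 14^2 * 15 = 32*15 = 29
  bit 4 = 1: r = r^2 * 15 mod 41 = 29^2 * 15 = 21*15 = 28
  -> A = 28
B = 15^2 mod 41  (bits of 2 = 10)
  bit 0 = 1: r = r^2 * 15 mod 41 = 1^2 * 15 = 1*15 = 15
  bit 1 = 0: r = r^2 mod 41 = 15^2 = 20
  -> B = 20
s = B^a = 20^23 mod 41  (bits of 23 = 10111)
  bit 0 = 1: r = r^2 * 20 mod 41 = 1^2 * 20 = 1*20 = 20
  bit 1 = 0: r = r^2 mod 41 = 20^2 = 31
  bit 2 = 1: r = r^2 * 20 mod 41 = 31^2 * 20 = 18*20 = 32
  bit 3 = 1: r = r^2 * 20 mod 41 = 32^2 * 20 = 40*20 = 21
  bit 4 = 1: r = r^2 * 20 mod 41 = 21^2 * 20 = 31*20 = 5
  -> s = B^a = 5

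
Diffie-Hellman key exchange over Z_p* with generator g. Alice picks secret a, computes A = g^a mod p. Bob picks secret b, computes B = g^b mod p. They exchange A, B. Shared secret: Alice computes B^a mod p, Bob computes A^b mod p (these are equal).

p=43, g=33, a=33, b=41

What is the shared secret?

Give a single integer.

Answer: 2

Derivation:
A = 33^33 mod 43  (bits of 33 = 100001)
  bit 0 = 1: r = r^2 * 33 mod 43 = 1^2 * 33 = 1*33 = 33
  bit 1 = 0: r = r^2 mod 43 = 33^2 = 14
  bit 2 = 0: r = r^2 mod 43 = 14^2 = 24
  bit 3 = 0: r = r^2 mod 43 = 24^2 = 17
  bit 4 = 0: r = r^2 mod 43 = 17^2 = 31
  bit 5 = 1: r = r^2 * 33 mod 43 = 31^2 * 33 = 15*33 = 22
  -> A = 22
B = 33^41 mod 43  (bits of 41 = 101001)
  bit 0 = 1: r = r^2 * 33 mod 43 = 1^2 * 33 = 1*33 = 33
  bit 1 = 0: r = r^2 mod 43 = 33^2 = 14
  bit 2 = 1: r = r^2 * 33 mod 43 = 14^2 * 33 = 24*33 = 18
  bit 3 = 0: r = r^2 mod 43 = 18^2 = 23
  bit 4 = 0: r = r^2 mod 43 = 23^2 = 13
  bit 5 = 1: r = r^2 * 33 mod 43 = 13^2 * 33 = 40*33 = 30
  -> B = 30
s = B^a = 30^33 mod 43  (bits of 33 = 100001)
  bit 0 = 1: r = r^2 * 30 mod 43 = 1^2 * 30 = 1*30 = 30
  bit 1 = 0: r = r^2 mod 43 = 30^2 = 40
  bit 2 = 0: r = r^2 mod 43 = 40^2 = 9
  bit 3 = 0: r = r^2 mod 43 = 9^2 = 38
  bit 4 = 0: r = r^2 mod 43 = 38^2 = 25
  bit 5 = 1: r = r^2 * 30 mod 43 = 25^2 * 30 = 23*30 = 2
  -> s = B^a = 2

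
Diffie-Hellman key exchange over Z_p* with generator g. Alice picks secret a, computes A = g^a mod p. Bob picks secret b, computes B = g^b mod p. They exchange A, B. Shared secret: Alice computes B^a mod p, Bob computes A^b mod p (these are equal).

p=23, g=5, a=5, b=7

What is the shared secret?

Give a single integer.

A = 5^5 mod 23  (bits of 5 = 101)
  bit 0 = 1: r = r^2 * 5 mod 23 = 1^2 * 5 = 1*5 = 5
  bit 1 = 0: r = r^2 mod 23 = 5^2 = 2
  bit 2 = 1: r = r^2 * 5 mod 23 = 2^2 * 5 = 4*5 = 20
  -> A = 20
B = 5^7 mod 23  (bits of 7 = 111)
  bit 0 = 1: r = r^2 * 5 mod 23 = 1^2 * 5 = 1*5 = 5
  bit 1 = 1: r = r^2 * 5 mod 23 = 5^2 * 5 = 2*5 = 10
  bit 2 = 1: r = r^2 * 5 mod 23 = 10^2 * 5 = 8*5 = 17
  -> B = 17
s = B^a = 17^5 mod 23  (bits of 5 = 101)
  bit 0 = 1: r = r^2 * 17 mod 23 = 1^2 * 17 = 1*17 = 17
  bit 1 = 0: r = r^2 mod 23 = 17^2 = 13
  bit 2 = 1: r = r^2 * 17 mod 23 = 13^2 * 17 = 8*17 = 21
  -> s = B^a = 21

Answer: 21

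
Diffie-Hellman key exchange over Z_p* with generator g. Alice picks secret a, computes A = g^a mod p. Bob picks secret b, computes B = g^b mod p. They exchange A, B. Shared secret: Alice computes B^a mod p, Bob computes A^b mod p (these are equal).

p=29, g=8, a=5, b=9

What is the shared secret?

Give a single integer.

Answer: 10

Derivation:
A = 8^5 mod 29  (bits of 5 = 101)
  bit 0 = 1: r = r^2 * 8 mod 29 = 1^2 * 8 = 1*8 = 8
  bit 1 = 0: r = r^2 mod 29 = 8^2 = 6
  bit 2 = 1: r = r^2 * 8 mod 29 = 6^2 * 8 = 7*8 = 27
  -> A = 27
B = 8^9 mod 29  (bits of 9 = 1001)
  bit 0 = 1: r = r^2 * 8 mod 29 = 1^2 * 8 = 1*8 = 8
  bit 1 = 0: r = r^2 mod 29 = 8^2 = 6
  bit 2 = 0: r = r^2 mod 29 = 6^2 = 7
  bit 3 = 1: r = r^2 * 8 mod 29 = 7^2 * 8 = 20*8 = 15
  -> B = 15
s = B^a = 15^5 mod 29  (bits of 5 = 101)
  bit 0 = 1: r = r^2 * 15 mod 29 = 1^2 * 15 = 1*15 = 15
  bit 1 = 0: r = r^2 mod 29 = 15^2 = 22
  bit 2 = 1: r = r^2 * 15 mod 29 = 22^2 * 15 = 20*15 = 10
  -> s = B^a = 10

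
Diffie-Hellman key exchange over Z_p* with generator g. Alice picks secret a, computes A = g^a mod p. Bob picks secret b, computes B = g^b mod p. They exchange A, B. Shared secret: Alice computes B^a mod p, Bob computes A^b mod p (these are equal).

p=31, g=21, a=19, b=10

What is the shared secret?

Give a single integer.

Answer: 5

Derivation:
A = 21^19 mod 31  (bits of 19 = 10011)
  bit 0 = 1: r = r^2 * 21 mod 31 = 1^2 * 21 = 1*21 = 21
  bit 1 = 0: r = r^2 mod 31 = 21^2 = 7
  bit 2 = 0: r = r^2 mod 31 = 7^2 = 18
  bit 3 = 1: r = r^2 * 21 mod 31 = 18^2 * 21 = 14*21 = 15
  bit 4 = 1: r = r^2 * 21 mod 31 = 15^2 * 21 = 8*21 = 13
  -> A = 13
B = 21^10 mod 31  (bits of 10 = 1010)
  bit 0 = 1: r = r^2 * 21 mod 31 = 1^2 * 21 = 1*21 = 21
  bit 1 = 0: r = r^2 mod 31 = 21^2 = 7
  bit 2 = 1: r = r^2 * 21 mod 31 = 7^2 * 21 = 18*21 = 6
  bit 3 = 0: r = r^2 mod 31 = 6^2 = 5
  -> B = 5
s = B^a = 5^19 mod 31  (bits of 19 = 10011)
  bit 0 = 1: r = r^2 * 5 mod 31 = 1^2 * 5 = 1*5 = 5
  bit 1 = 0: r = r^2 mod 31 = 5^2 = 25
  bit 2 = 0: r = r^2 mod 31 = 25^2 = 5
  bit 3 = 1: r = r^2 * 5 mod 31 = 5^2 * 5 = 25*5 = 1
  bit 4 = 1: r = r^2 * 5 mod 31 = 1^2 * 5 = 1*5 = 5
  -> s = B^a = 5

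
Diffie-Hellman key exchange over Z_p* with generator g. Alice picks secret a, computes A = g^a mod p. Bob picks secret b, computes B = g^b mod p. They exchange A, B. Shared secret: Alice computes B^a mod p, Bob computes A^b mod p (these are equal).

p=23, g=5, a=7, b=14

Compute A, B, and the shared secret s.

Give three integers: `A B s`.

A = 5^7 mod 23  (bits of 7 = 111)
  bit 0 = 1: r = r^2 * 5 mod 23 = 1^2 * 5 = 1*5 = 5
  bit 1 = 1: r = r^2 * 5 mod 23 = 5^2 * 5 = 2*5 = 10
  bit 2 = 1: r = r^2 * 5 mod 23 = 10^2 * 5 = 8*5 = 17
  -> A = 17
B = 5^14 mod 23  (bits of 14 = 1110)
  bit 0 = 1: r = r^2 * 5 mod 23 = 1^2 * 5 = 1*5 = 5
  bit 1 = 1: r = r^2 * 5 mod 23 = 5^2 * 5 = 2*5 = 10
  bit 2 = 1: r = r^2 * 5 mod 23 = 10^2 * 5 = 8*5 = 17
  bit 3 = 0: r = r^2 mod 23 = 17^2 = 13
  -> B = 13
s = B^a = 13^7 mod 23  (bits of 7 = 111)
  bit 0 = 1: r = r^2 * 13 mod 23 = 1^2 * 13 = 1*13 = 13
  bit 1 = 1: r = r^2 * 13 mod 23 = 13^2 * 13 = 8*13 = 12
  bit 2 = 1: r = r^2 * 13 mod 23 = 12^2 * 13 = 6*13 = 9
  -> s = B^a = 9

Answer: 17 13 9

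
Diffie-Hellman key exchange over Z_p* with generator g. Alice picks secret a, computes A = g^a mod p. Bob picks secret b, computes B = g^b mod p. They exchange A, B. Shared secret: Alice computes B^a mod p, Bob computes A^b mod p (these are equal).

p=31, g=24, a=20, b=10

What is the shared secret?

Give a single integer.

Answer: 5

Derivation:
A = 24^20 mod 31  (bits of 20 = 10100)
  bit 0 = 1: r = r^2 * 24 mod 31 = 1^2 * 24 = 1*24 = 24
  bit 1 = 0: r = r^2 mod 31 = 24^2 = 18
  bit 2 = 1: r = r^2 * 24 mod 31 = 18^2 * 24 = 14*24 = 26
  bit 3 = 0: r = r^2 mod 31 = 26^2 = 25
  bit 4 = 0: r = r^2 mod 31 = 25^2 = 5
  -> A = 5
B = 24^10 mod 31  (bits of 10 = 1010)
  bit 0 = 1: r = r^2 * 24 mod 31 = 1^2 * 24 = 1*24 = 24
  bit 1 = 0: r = r^2 mod 31 = 24^2 = 18
  bit 2 = 1: r = r^2 * 24 mod 31 = 18^2 * 24 = 14*24 = 26
  bit 3 = 0: r = r^2 mod 31 = 26^2 = 25
  -> B = 25
s = B^a = 25^20 mod 31  (bits of 20 = 10100)
  bit 0 = 1: r = r^2 * 25 mod 31 = 1^2 * 25 = 1*25 = 25
  bit 1 = 0: r = r^2 mod 31 = 25^2 = 5
  bit 2 = 1: r = r^2 * 25 mod 31 = 5^2 * 25 = 25*25 = 5
  bit 3 = 0: r = r^2 mod 31 = 5^2 = 25
  bit 4 = 0: r = r^2 mod 31 = 25^2 = 5
  -> s = B^a = 5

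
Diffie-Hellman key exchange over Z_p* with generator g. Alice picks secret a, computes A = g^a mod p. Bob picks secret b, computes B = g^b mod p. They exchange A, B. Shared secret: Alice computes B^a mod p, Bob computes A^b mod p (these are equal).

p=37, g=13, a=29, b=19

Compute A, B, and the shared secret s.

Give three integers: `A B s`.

Answer: 22 24 15

Derivation:
A = 13^29 mod 37  (bits of 29 = 11101)
  bit 0 = 1: r = r^2 * 13 mod 37 = 1^2 * 13 = 1*13 = 13
  bit 1 = 1: r = r^2 * 13 mod 37 = 13^2 * 13 = 21*13 = 14
  bit 2 = 1: r = r^2 * 13 mod 37 = 14^2 * 13 = 11*13 = 32
  bit 3 = 0: r = r^2 mod 37 = 32^2 = 25
  bit 4 = 1: r = r^2 * 13 mod 37 = 25^2 * 13 = 33*13 = 22
  -> A = 22
B = 13^19 mod 37  (bits of 19 = 10011)
  bit 0 = 1: r = r^2 * 13 mod 37 = 1^2 * 13 = 1*13 = 13
  bit 1 = 0: r = r^2 mod 37 = 13^2 = 21
  bit 2 = 0: r = r^2 mod 37 = 21^2 = 34
  bit 3 = 1: r = r^2 * 13 mod 37 = 34^2 * 13 = 9*13 = 6
  bit 4 = 1: r = r^2 * 13 mod 37 = 6^2 * 13 = 36*13 = 24
  -> B = 24
s = B^a = 24^29 mod 37  (bits of 29 = 11101)
  bit 0 = 1: r = r^2 * 24 mod 37 = 1^2 * 24 = 1*24 = 24
  bit 1 = 1: r = r^2 * 24 mod 37 = 24^2 * 24 = 21*24 = 23
  bit 2 = 1: r = r^2 * 24 mod 37 = 23^2 * 24 = 11*24 = 5
  bit 3 = 0: r = r^2 mod 37 = 5^2 = 25
  bit 4 = 1: r = r^2 * 24 mod 37 = 25^2 * 24 = 33*24 = 15
  -> s = B^a = 15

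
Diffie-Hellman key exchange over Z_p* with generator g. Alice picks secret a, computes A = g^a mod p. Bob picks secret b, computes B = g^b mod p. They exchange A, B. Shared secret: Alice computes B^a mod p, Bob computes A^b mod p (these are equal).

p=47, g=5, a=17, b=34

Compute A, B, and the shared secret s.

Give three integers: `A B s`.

Answer: 38 34 16

Derivation:
A = 5^17 mod 47  (bits of 17 = 10001)
  bit 0 = 1: r = r^2 * 5 mod 47 = 1^2 * 5 = 1*5 = 5
  bit 1 = 0: r = r^2 mod 47 = 5^2 = 25
  bit 2 = 0: r = r^2 mod 47 = 25^2 = 14
  bit 3 = 0: r = r^2 mod 47 = 14^2 = 8
  bit 4 = 1: r = r^2 * 5 mod 47 = 8^2 * 5 = 17*5 = 38
  -> A = 38
B = 5^34 mod 47  (bits of 34 = 100010)
  bit 0 = 1: r = r^2 * 5 mod 47 = 1^2 * 5 = 1*5 = 5
  bit 1 = 0: r = r^2 mod 47 = 5^2 = 25
  bit 2 = 0: r = r^2 mod 47 = 25^2 = 14
  bit 3 = 0: r = r^2 mod 47 = 14^2 = 8
  bit 4 = 1: r = r^2 * 5 mod 47 = 8^2 * 5 = 17*5 = 38
  bit 5 = 0: r = r^2 mod 47 = 38^2 = 34
  -> B = 34
s = B^a = 34^17 mod 47  (bits of 17 = 10001)
  bit 0 = 1: r = r^2 * 34 mod 47 = 1^2 * 34 = 1*34 = 34
  bit 1 = 0: r = r^2 mod 47 = 34^2 = 28
  bit 2 = 0: r = r^2 mod 47 = 28^2 = 32
  bit 3 = 0: r = r^2 mod 47 = 32^2 = 37
  bit 4 = 1: r = r^2 * 34 mod 47 = 37^2 * 34 = 6*34 = 16
  -> s = B^a = 16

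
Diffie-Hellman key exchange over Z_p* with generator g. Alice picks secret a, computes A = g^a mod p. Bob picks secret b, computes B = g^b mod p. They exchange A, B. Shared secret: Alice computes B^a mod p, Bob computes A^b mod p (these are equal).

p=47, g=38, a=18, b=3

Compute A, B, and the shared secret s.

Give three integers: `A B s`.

Answer: 36 23 32

Derivation:
A = 38^18 mod 47  (bits of 18 = 10010)
  bit 0 = 1: r = r^2 * 38 mod 47 = 1^2 * 38 = 1*38 = 38
  bit 1 = 0: r = r^2 mod 47 = 38^2 = 34
  bit 2 = 0: r = r^2 mod 47 = 34^2 = 28
  bit 3 = 1: r = r^2 * 38 mod 47 = 28^2 * 38 = 32*38 = 41
  bit 4 = 0: r = r^2 mod 47 = 41^2 = 36
  -> A = 36
B = 38^3 mod 47  (bits of 3 = 11)
  bit 0 = 1: r = r^2 * 38 mod 47 = 1^2 * 38 = 1*38 = 38
  bit 1 = 1: r = r^2 * 38 mod 47 = 38^2 * 38 = 34*38 = 23
  -> B = 23
s = B^a = 23^18 mod 47  (bits of 18 = 10010)
  bit 0 = 1: r = r^2 * 23 mod 47 = 1^2 * 23 = 1*23 = 23
  bit 1 = 0: r = r^2 mod 47 = 23^2 = 12
  bit 2 = 0: r = r^2 mod 47 = 12^2 = 3
  bit 3 = 1: r = r^2 * 23 mod 47 = 3^2 * 23 = 9*23 = 19
  bit 4 = 0: r = r^2 mod 47 = 19^2 = 32
  -> s = B^a = 32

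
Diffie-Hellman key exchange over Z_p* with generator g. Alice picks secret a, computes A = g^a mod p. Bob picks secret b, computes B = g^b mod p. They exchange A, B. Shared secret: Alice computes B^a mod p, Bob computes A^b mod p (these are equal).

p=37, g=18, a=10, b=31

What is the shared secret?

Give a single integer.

A = 18^10 mod 37  (bits of 10 = 1010)
  bit 0 = 1: r = r^2 * 18 mod 37 = 1^2 * 18 = 1*18 = 18
  bit 1 = 0: r = r^2 mod 37 = 18^2 = 28
  bit 2 = 1: r = r^2 * 18 mod 37 = 28^2 * 18 = 7*18 = 15
  bit 3 = 0: r = r^2 mod 37 = 15^2 = 3
  -> A = 3
B = 18^31 mod 37  (bits of 31 = 11111)
  bit 0 = 1: r = r^2 * 18 mod 37 = 1^2 * 18 = 1*18 = 18
  bit 1 = 1: r = r^2 * 18 mod 37 = 18^2 * 18 = 28*18 = 23
  bit 2 = 1: r = r^2 * 18 mod 37 = 23^2 * 18 = 11*18 = 13
  bit 3 = 1: r = r^2 * 18 mod 37 = 13^2 * 18 = 21*18 = 8
  bit 4 = 1: r = r^2 * 18 mod 37 = 8^2 * 18 = 27*18 = 5
  -> B = 5
s = B^a = 5^10 mod 37  (bits of 10 = 1010)
  bit 0 = 1: r = r^2 * 5 mod 37 = 1^2 * 5 = 1*5 = 5
  bit 1 = 0: r = r^2 mod 37 = 5^2 = 25
  bit 2 = 1: r = r^2 * 5 mod 37 = 25^2 * 5 = 33*5 = 17
  bit 3 = 0: r = r^2 mod 37 = 17^2 = 30
  -> s = B^a = 30

Answer: 30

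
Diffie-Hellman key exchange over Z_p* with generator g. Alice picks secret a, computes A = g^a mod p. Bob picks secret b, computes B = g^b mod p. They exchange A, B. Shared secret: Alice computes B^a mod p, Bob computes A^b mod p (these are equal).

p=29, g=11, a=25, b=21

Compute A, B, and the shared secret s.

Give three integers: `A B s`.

A = 11^25 mod 29  (bits of 25 = 11001)
  bit 0 = 1: r = r^2 * 11 mod 29 = 1^2 * 11 = 1*11 = 11
  bit 1 = 1: r = r^2 * 11 mod 29 = 11^2 * 11 = 5*11 = 26
  bit 2 = 0: r = r^2 mod 29 = 26^2 = 9
  bit 3 = 0: r = r^2 mod 29 = 9^2 = 23
  bit 4 = 1: r = r^2 * 11 mod 29 = 23^2 * 11 = 7*11 = 19
  -> A = 19
B = 11^21 mod 29  (bits of 21 = 10101)
  bit 0 = 1: r = r^2 * 11 mod 29 = 1^2 * 11 = 1*11 = 11
  bit 1 = 0: r = r^2 mod 29 = 11^2 = 5
  bit 2 = 1: r = r^2 * 11 mod 29 = 5^2 * 11 = 25*11 = 14
  bit 3 = 0: r = r^2 mod 29 = 14^2 = 22
  bit 4 = 1: r = r^2 * 11 mod 29 = 22^2 * 11 = 20*11 = 17
  -> B = 17
s = B^a = 17^25 mod 29  (bits of 25 = 11001)
  bit 0 = 1: r = r^2 * 17 mod 29 = 1^2 * 17 = 1*17 = 17
  bit 1 = 1: r = r^2 * 17 mod 29 = 17^2 * 17 = 28*17 = 12
  bit 2 = 0: r = r^2 mod 29 = 12^2 = 28
  bit 3 = 0: r = r^2 mod 29 = 28^2 = 1
  bit 4 = 1: r = r^2 * 17 mod 29 = 1^2 * 17 = 1*17 = 17
  -> s = B^a = 17

Answer: 19 17 17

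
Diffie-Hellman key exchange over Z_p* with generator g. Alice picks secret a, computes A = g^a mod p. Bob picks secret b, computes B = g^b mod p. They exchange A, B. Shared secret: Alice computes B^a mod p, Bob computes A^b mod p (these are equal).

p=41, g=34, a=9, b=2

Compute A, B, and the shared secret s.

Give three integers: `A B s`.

A = 34^9 mod 41  (bits of 9 = 1001)
  bit 0 = 1: r = r^2 * 34 mod 41 = 1^2 * 34 = 1*34 = 34
  bit 1 = 0: r = r^2 mod 41 = 34^2 = 8
  bit 2 = 0: r = r^2 mod 41 = 8^2 = 23
  bit 3 = 1: r = r^2 * 34 mod 41 = 23^2 * 34 = 37*34 = 28
  -> A = 28
B = 34^2 mod 41  (bits of 2 = 10)
  bit 0 = 1: r = r^2 * 34 mod 41 = 1^2 * 34 = 1*34 = 34
  bit 1 = 0: r = r^2 mod 41 = 34^2 = 8
  -> B = 8
s = B^a = 8^9 mod 41  (bits of 9 = 1001)
  bit 0 = 1: r = r^2 * 8 mod 41 = 1^2 * 8 = 1*8 = 8
  bit 1 = 0: r = r^2 mod 41 = 8^2 = 23
  bit 2 = 0: r = r^2 mod 41 = 23^2 = 37
  bit 3 = 1: r = r^2 * 8 mod 41 = 37^2 * 8 = 16*8 = 5
  -> s = B^a = 5

Answer: 28 8 5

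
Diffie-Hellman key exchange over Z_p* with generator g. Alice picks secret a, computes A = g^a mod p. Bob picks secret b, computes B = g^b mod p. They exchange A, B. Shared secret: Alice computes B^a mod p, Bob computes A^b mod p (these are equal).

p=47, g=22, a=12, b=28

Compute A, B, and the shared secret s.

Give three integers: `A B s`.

A = 22^12 mod 47  (bits of 12 = 1100)
  bit 0 = 1: r = r^2 * 22 mod 47 = 1^2 * 22 = 1*22 = 22
  bit 1 = 1: r = r^2 * 22 mod 47 = 22^2 * 22 = 14*22 = 26
  bit 2 = 0: r = r^2 mod 47 = 26^2 = 18
  bit 3 = 0: r = r^2 mod 47 = 18^2 = 42
  -> A = 42
B = 22^28 mod 47  (bits of 28 = 11100)
  bit 0 = 1: r = r^2 * 22 mod 47 = 1^2 * 22 = 1*22 = 22
  bit 1 = 1: r = r^2 * 22 mod 47 = 22^2 * 22 = 14*22 = 26
  bit 2 = 1: r = r^2 * 22 mod 47 = 26^2 * 22 = 18*22 = 20
  bit 3 = 0: r = r^2 mod 47 = 20^2 = 24
  bit 4 = 0: r = r^2 mod 47 = 24^2 = 12
  -> B = 12
s = B^a = 12^12 mod 47  (bits of 12 = 1100)
  bit 0 = 1: r = r^2 * 12 mod 47 = 1^2 * 12 = 1*12 = 12
  bit 1 = 1: r = r^2 * 12 mod 47 = 12^2 * 12 = 3*12 = 36
  bit 2 = 0: r = r^2 mod 47 = 36^2 = 27
  bit 3 = 0: r = r^2 mod 47 = 27^2 = 24
  -> s = B^a = 24

Answer: 42 12 24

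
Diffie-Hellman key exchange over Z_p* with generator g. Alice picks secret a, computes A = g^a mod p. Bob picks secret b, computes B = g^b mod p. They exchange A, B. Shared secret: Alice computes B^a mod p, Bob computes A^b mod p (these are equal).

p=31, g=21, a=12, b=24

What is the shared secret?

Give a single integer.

A = 21^12 mod 31  (bits of 12 = 1100)
  bit 0 = 1: r = r^2 * 21 mod 31 = 1^2 * 21 = 1*21 = 21
  bit 1 = 1: r = r^2 * 21 mod 31 = 21^2 * 21 = 7*21 = 23
  bit 2 = 0: r = r^2 mod 31 = 23^2 = 2
  bit 3 = 0: r = r^2 mod 31 = 2^2 = 4
  -> A = 4
B = 21^24 mod 31  (bits of 24 = 11000)
  bit 0 = 1: r = r^2 * 21 mod 31 = 1^2 * 21 = 1*21 = 21
  bit 1 = 1: r = r^2 * 21 mod 31 = 21^2 * 21 = 7*21 = 23
  bit 2 = 0: r = r^2 mod 31 = 23^2 = 2
  bit 3 = 0: r = r^2 mod 31 = 2^2 = 4
  bit 4 = 0: r = r^2 mod 31 = 4^2 = 16
  -> B = 16
s = B^a = 16^12 mod 31  (bits of 12 = 1100)
  bit 0 = 1: r = r^2 * 16 mod 31 = 1^2 * 16 = 1*16 = 16
  bit 1 = 1: r = r^2 * 16 mod 31 = 16^2 * 16 = 8*16 = 4
  bit 2 = 0: r = r^2 mod 31 = 4^2 = 16
  bit 3 = 0: r = r^2 mod 31 = 16^2 = 8
  -> s = B^a = 8

Answer: 8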